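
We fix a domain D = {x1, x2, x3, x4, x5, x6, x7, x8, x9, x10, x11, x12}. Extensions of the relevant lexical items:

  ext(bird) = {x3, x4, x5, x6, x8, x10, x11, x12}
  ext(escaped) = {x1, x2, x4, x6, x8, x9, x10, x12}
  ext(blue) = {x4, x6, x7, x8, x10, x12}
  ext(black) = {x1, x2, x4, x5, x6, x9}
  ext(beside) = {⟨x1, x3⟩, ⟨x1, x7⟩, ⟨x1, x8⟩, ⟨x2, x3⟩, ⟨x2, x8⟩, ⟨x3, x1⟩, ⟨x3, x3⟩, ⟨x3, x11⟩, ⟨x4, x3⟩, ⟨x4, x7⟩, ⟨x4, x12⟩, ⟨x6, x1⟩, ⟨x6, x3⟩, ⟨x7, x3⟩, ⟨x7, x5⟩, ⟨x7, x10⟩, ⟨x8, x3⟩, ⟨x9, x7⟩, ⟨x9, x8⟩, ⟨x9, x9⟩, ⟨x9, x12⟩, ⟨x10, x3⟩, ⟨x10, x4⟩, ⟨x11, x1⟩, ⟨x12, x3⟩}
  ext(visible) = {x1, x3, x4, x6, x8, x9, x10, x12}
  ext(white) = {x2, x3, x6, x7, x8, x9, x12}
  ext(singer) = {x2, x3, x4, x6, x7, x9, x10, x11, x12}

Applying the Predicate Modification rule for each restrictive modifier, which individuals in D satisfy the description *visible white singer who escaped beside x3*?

{x6, x12}

⟦who escaped⟧ = ⟦escaped⟧ = {x1, x2, x4, x6, x8, x9, x10, x12}
⟦beside x3⟧ = {x : ⟨x, x3⟩ ∈ ⟦beside⟧} = {x1, x2, x3, x4, x6, x7, x8, x10, x12}
⟦singer⟧ = {x2, x3, x4, x6, x7, x9, x10, x11, x12}
… ∩ ⟦who escaped⟧ = {x2, x3, x4, x6, x7, x9, x10, x11, x12} ∩ {x1, x2, x4, x6, x8, x9, x10, x12} = {x2, x4, x6, x9, x10, x12}
… ∩ ⟦beside x3⟧ = {x2, x4, x6, x9, x10, x12} ∩ {x1, x2, x3, x4, x6, x7, x8, x10, x12} = {x2, x4, x6, x10, x12}
… ∩ ⟦visible⟧ = {x2, x4, x6, x10, x12} ∩ {x1, x3, x4, x6, x8, x9, x10, x12} = {x4, x6, x10, x12}
… ∩ ⟦white⟧ = {x4, x6, x10, x12} ∩ {x2, x3, x6, x7, x8, x9, x12} = {x6, x12}
So ⟦visible white singer who escaped beside x3⟧ = {x6, x12}.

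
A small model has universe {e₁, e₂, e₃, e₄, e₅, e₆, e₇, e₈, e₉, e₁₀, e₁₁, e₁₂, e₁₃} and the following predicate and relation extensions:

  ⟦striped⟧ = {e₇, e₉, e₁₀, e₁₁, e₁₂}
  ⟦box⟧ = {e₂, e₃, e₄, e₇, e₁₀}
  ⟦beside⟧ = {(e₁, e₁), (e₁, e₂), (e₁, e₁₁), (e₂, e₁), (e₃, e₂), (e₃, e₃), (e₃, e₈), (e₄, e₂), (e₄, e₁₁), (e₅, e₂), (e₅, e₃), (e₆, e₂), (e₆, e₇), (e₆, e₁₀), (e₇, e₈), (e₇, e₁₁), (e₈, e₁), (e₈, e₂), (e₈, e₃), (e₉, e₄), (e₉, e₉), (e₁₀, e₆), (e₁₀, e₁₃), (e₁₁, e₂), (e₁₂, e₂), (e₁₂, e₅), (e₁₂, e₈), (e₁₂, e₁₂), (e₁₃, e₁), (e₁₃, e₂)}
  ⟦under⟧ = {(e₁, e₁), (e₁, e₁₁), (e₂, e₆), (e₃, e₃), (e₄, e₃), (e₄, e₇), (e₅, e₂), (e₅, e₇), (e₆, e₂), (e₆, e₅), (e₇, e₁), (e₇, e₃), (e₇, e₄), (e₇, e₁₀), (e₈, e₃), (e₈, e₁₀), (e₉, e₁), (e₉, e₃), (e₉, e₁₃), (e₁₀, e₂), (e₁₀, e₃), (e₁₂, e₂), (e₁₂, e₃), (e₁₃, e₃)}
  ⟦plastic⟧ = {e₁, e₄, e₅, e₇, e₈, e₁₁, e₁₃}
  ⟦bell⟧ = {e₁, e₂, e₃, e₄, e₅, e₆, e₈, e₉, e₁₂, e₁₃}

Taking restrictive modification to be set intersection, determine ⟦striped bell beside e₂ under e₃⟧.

{e₁₂}

⟦beside e₂⟧ = {x : ⟨x, e₂⟩ ∈ ⟦beside⟧} = {e₁, e₃, e₄, e₅, e₆, e₈, e₁₁, e₁₂, e₁₃}
⟦under e₃⟧ = {x : ⟨x, e₃⟩ ∈ ⟦under⟧} = {e₃, e₄, e₇, e₈, e₉, e₁₀, e₁₂, e₁₃}
⟦bell⟧ = {e₁, e₂, e₃, e₄, e₅, e₆, e₈, e₉, e₁₂, e₁₃}
… ∩ ⟦beside e₂⟧ = {e₁, e₂, e₃, e₄, e₅, e₆, e₈, e₉, e₁₂, e₁₃} ∩ {e₁, e₃, e₄, e₅, e₆, e₈, e₁₁, e₁₂, e₁₃} = {e₁, e₃, e₄, e₅, e₆, e₈, e₁₂, e₁₃}
… ∩ ⟦under e₃⟧ = {e₁, e₃, e₄, e₅, e₆, e₈, e₁₂, e₁₃} ∩ {e₃, e₄, e₇, e₈, e₉, e₁₀, e₁₂, e₁₃} = {e₃, e₄, e₈, e₁₂, e₁₃}
… ∩ ⟦striped⟧ = {e₃, e₄, e₈, e₁₂, e₁₃} ∩ {e₇, e₉, e₁₀, e₁₁, e₁₂} = {e₁₂}
So ⟦striped bell beside e₂ under e₃⟧ = {e₁₂}.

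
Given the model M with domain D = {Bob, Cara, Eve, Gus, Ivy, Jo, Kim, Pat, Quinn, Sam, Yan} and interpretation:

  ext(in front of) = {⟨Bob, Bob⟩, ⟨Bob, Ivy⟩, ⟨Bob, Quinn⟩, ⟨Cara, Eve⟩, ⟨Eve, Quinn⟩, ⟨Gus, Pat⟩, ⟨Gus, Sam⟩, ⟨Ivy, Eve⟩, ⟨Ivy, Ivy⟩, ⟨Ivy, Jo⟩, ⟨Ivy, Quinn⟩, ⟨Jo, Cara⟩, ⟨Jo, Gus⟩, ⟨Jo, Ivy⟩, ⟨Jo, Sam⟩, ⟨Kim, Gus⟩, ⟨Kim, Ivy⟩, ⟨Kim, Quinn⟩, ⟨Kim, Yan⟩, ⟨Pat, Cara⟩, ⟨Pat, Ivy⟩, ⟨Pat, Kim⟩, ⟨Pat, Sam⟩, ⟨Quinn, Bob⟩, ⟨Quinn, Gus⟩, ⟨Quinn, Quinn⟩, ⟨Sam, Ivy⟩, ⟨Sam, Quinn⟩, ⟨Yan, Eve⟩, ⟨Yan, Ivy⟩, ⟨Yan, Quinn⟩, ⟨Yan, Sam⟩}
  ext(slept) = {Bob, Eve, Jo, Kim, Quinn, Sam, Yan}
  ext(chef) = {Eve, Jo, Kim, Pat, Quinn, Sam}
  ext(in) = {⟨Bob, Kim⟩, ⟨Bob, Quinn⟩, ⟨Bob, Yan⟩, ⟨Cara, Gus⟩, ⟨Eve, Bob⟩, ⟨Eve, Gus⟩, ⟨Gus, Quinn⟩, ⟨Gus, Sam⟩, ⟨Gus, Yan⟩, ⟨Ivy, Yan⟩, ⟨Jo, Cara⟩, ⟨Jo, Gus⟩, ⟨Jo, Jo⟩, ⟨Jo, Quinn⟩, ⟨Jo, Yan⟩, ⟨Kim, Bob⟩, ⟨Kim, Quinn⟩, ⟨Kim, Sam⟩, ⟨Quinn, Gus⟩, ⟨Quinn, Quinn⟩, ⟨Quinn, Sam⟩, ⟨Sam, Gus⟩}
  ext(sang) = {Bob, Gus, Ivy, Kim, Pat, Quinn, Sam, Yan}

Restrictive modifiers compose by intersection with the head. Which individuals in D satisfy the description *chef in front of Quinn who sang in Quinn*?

{Kim, Quinn}

⟦in front of Quinn⟧ = {x : ⟨x, Quinn⟩ ∈ ⟦in front of⟧} = {Bob, Eve, Ivy, Kim, Quinn, Sam, Yan}
⟦who sang⟧ = ⟦sang⟧ = {Bob, Gus, Ivy, Kim, Pat, Quinn, Sam, Yan}
⟦in Quinn⟧ = {x : ⟨x, Quinn⟩ ∈ ⟦in⟧} = {Bob, Gus, Jo, Kim, Quinn}
⟦chef⟧ = {Eve, Jo, Kim, Pat, Quinn, Sam}
… ∩ ⟦in front of Quinn⟧ = {Eve, Jo, Kim, Pat, Quinn, Sam} ∩ {Bob, Eve, Ivy, Kim, Quinn, Sam, Yan} = {Eve, Kim, Quinn, Sam}
… ∩ ⟦who sang⟧ = {Eve, Kim, Quinn, Sam} ∩ {Bob, Gus, Ivy, Kim, Pat, Quinn, Sam, Yan} = {Kim, Quinn, Sam}
… ∩ ⟦in Quinn⟧ = {Kim, Quinn, Sam} ∩ {Bob, Gus, Jo, Kim, Quinn} = {Kim, Quinn}
So ⟦chef in front of Quinn who sang in Quinn⟧ = {Kim, Quinn}.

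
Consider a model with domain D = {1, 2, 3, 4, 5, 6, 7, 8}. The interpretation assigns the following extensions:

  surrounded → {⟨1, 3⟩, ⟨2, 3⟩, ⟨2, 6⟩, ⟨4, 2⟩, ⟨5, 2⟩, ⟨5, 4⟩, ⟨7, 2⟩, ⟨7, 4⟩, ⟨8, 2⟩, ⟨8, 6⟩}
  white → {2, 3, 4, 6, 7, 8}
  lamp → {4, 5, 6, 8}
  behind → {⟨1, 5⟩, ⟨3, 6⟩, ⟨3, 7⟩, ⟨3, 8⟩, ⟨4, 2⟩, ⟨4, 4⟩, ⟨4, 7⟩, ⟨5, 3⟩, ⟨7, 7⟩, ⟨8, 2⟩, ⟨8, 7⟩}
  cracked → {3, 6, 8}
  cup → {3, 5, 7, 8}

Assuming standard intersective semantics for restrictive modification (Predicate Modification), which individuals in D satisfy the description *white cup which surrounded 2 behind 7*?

⟦which surrounded 2⟧ = {x : ⟨x, 2⟩ ∈ ⟦surrounded⟧} = {4, 5, 7, 8}
⟦behind 7⟧ = {x : ⟨x, 7⟩ ∈ ⟦behind⟧} = {3, 4, 7, 8}
⟦cup⟧ = {3, 5, 7, 8}
… ∩ ⟦which surrounded 2⟧ = {3, 5, 7, 8} ∩ {4, 5, 7, 8} = {5, 7, 8}
… ∩ ⟦behind 7⟧ = {5, 7, 8} ∩ {3, 4, 7, 8} = {7, 8}
… ∩ ⟦white⟧ = {7, 8} ∩ {2, 3, 4, 6, 7, 8} = {7, 8}
So ⟦white cup which surrounded 2 behind 7⟧ = {7, 8}.

{7, 8}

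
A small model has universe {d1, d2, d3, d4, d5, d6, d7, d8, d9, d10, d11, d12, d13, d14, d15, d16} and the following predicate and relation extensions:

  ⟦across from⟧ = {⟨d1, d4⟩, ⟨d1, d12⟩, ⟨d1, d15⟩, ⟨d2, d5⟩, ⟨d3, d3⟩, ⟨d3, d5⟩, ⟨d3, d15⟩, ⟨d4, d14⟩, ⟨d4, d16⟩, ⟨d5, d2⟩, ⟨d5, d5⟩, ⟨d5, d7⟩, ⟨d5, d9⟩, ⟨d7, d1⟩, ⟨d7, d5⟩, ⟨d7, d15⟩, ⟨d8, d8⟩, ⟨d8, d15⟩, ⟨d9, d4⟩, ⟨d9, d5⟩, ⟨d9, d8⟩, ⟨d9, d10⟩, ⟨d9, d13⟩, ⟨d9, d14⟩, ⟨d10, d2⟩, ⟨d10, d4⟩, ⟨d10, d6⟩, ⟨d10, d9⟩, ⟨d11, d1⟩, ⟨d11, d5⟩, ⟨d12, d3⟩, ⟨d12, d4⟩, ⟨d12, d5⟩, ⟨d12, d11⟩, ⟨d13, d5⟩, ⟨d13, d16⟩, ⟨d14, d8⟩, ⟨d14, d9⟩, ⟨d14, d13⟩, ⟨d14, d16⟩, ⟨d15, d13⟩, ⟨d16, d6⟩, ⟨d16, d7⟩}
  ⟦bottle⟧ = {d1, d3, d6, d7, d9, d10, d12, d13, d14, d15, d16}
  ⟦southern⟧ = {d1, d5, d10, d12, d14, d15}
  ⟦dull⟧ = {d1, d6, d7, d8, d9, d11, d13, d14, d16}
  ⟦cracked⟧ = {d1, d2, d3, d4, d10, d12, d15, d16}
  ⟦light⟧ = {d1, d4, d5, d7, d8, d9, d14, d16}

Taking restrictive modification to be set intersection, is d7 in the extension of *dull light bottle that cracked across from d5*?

no

⟦that cracked⟧ = ⟦cracked⟧ = {d1, d2, d3, d4, d10, d12, d15, d16}
⟦across from d5⟧ = {x : ⟨x, d5⟩ ∈ ⟦across from⟧} = {d2, d3, d5, d7, d9, d11, d12, d13}
⟦bottle⟧ = {d1, d3, d6, d7, d9, d10, d12, d13, d14, d15, d16}
… ∩ ⟦that cracked⟧ = {d1, d3, d6, d7, d9, d10, d12, d13, d14, d15, d16} ∩ {d1, d2, d3, d4, d10, d12, d15, d16} = {d1, d3, d10, d12, d15, d16}
… ∩ ⟦across from d5⟧ = {d1, d3, d10, d12, d15, d16} ∩ {d2, d3, d5, d7, d9, d11, d12, d13} = {d3, d12}
… ∩ ⟦dull⟧ = {d3, d12} ∩ {d1, d6, d7, d8, d9, d11, d13, d14, d16} = ∅
… ∩ ⟦light⟧ = ∅ ∩ {d1, d4, d5, d7, d8, d9, d14, d16} = ∅
⟦dull light bottle that cracked across from d5⟧ = ∅; d7 ∉ this set.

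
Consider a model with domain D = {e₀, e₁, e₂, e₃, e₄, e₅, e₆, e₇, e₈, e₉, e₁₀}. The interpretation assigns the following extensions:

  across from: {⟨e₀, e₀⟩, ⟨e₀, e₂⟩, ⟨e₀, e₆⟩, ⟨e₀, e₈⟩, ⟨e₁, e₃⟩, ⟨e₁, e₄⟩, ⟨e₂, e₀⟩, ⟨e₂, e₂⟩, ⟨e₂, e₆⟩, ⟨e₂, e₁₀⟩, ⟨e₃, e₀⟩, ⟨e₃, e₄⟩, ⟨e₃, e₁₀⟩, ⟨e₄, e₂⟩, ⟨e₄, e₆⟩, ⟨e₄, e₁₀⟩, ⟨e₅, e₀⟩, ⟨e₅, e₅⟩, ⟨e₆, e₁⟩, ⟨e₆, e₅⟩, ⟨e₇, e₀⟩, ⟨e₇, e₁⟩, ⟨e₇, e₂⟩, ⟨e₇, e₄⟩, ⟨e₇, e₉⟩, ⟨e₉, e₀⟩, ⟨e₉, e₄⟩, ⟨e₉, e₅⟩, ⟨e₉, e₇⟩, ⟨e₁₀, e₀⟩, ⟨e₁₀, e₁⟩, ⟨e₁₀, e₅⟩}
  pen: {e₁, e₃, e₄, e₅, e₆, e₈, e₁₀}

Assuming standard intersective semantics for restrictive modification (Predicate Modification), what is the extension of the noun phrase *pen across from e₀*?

{e₃, e₅, e₁₀}

⟦across from e₀⟧ = {x : ⟨x, e₀⟩ ∈ ⟦across from⟧} = {e₀, e₂, e₃, e₅, e₇, e₉, e₁₀}
⟦pen⟧ = {e₁, e₃, e₄, e₅, e₆, e₈, e₁₀}
… ∩ ⟦across from e₀⟧ = {e₁, e₃, e₄, e₅, e₆, e₈, e₁₀} ∩ {e₀, e₂, e₃, e₅, e₇, e₉, e₁₀} = {e₃, e₅, e₁₀}
So ⟦pen across from e₀⟧ = {e₃, e₅, e₁₀}.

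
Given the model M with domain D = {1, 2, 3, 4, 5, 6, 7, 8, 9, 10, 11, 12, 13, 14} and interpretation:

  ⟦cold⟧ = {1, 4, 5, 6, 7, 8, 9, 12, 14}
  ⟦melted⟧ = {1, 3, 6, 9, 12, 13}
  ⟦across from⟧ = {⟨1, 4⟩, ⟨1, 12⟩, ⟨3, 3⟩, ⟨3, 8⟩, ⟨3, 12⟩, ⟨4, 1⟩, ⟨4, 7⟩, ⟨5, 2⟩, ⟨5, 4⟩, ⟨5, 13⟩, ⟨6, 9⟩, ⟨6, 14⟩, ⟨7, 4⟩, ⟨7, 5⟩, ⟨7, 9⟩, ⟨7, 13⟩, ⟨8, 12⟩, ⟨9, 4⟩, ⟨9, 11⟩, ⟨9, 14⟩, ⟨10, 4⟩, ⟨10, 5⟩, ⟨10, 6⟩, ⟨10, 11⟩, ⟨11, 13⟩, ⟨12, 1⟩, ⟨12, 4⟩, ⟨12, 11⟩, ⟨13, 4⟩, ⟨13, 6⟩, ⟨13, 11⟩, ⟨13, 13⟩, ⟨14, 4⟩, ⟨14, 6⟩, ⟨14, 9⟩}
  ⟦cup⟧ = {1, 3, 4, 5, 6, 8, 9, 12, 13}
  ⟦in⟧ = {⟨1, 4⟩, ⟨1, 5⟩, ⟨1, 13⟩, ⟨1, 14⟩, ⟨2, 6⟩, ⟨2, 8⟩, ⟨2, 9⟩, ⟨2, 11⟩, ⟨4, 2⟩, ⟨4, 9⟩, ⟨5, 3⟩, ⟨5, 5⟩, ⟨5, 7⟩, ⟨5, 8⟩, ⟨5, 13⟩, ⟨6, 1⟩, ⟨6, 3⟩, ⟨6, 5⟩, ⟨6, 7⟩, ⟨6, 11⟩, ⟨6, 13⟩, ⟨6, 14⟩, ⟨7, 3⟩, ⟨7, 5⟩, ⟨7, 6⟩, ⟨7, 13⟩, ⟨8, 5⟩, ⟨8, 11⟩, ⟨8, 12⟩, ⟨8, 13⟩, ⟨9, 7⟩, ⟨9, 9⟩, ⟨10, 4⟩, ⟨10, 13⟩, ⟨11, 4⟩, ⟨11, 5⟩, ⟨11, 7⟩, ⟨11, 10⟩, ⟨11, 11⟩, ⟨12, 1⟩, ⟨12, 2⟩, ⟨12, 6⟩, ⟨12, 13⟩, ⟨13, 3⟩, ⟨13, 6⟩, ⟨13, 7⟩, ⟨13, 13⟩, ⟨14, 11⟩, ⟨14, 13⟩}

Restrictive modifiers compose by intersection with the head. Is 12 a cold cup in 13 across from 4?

⟦in 13⟧ = {x : ⟨x, 13⟩ ∈ ⟦in⟧} = {1, 5, 6, 7, 8, 10, 12, 13, 14}
⟦across from 4⟧ = {x : ⟨x, 4⟩ ∈ ⟦across from⟧} = {1, 5, 7, 9, 10, 12, 13, 14}
⟦cup⟧ = {1, 3, 4, 5, 6, 8, 9, 12, 13}
… ∩ ⟦in 13⟧ = {1, 3, 4, 5, 6, 8, 9, 12, 13} ∩ {1, 5, 6, 7, 8, 10, 12, 13, 14} = {1, 5, 6, 8, 12, 13}
… ∩ ⟦across from 4⟧ = {1, 5, 6, 8, 12, 13} ∩ {1, 5, 7, 9, 10, 12, 13, 14} = {1, 5, 12, 13}
… ∩ ⟦cold⟧ = {1, 5, 12, 13} ∩ {1, 4, 5, 6, 7, 8, 9, 12, 14} = {1, 5, 12}
⟦cold cup in 13 across from 4⟧ = {1, 5, 12}; 12 ∈ this set.

yes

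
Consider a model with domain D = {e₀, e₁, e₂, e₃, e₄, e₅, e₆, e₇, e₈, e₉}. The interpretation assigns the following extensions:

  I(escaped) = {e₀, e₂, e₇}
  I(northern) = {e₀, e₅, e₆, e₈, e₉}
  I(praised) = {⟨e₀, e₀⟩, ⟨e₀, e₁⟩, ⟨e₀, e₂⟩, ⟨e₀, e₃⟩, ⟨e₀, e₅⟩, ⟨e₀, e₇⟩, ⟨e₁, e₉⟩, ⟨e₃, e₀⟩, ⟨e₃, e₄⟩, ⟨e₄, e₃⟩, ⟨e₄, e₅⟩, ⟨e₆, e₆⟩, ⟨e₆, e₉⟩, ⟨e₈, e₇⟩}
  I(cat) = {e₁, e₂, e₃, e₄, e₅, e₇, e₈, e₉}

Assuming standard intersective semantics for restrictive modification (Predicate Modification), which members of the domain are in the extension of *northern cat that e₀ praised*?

⟦that e₀ praised⟧ = {x : ⟨e₀, x⟩ ∈ ⟦praised⟧} = {e₀, e₁, e₂, e₃, e₅, e₇}
⟦cat⟧ = {e₁, e₂, e₃, e₄, e₅, e₇, e₈, e₉}
… ∩ ⟦that e₀ praised⟧ = {e₁, e₂, e₃, e₄, e₅, e₇, e₈, e₉} ∩ {e₀, e₁, e₂, e₃, e₅, e₇} = {e₁, e₂, e₃, e₅, e₇}
… ∩ ⟦northern⟧ = {e₁, e₂, e₃, e₅, e₇} ∩ {e₀, e₅, e₆, e₈, e₉} = {e₅}
So ⟦northern cat that e₀ praised⟧ = {e₅}.

{e₅}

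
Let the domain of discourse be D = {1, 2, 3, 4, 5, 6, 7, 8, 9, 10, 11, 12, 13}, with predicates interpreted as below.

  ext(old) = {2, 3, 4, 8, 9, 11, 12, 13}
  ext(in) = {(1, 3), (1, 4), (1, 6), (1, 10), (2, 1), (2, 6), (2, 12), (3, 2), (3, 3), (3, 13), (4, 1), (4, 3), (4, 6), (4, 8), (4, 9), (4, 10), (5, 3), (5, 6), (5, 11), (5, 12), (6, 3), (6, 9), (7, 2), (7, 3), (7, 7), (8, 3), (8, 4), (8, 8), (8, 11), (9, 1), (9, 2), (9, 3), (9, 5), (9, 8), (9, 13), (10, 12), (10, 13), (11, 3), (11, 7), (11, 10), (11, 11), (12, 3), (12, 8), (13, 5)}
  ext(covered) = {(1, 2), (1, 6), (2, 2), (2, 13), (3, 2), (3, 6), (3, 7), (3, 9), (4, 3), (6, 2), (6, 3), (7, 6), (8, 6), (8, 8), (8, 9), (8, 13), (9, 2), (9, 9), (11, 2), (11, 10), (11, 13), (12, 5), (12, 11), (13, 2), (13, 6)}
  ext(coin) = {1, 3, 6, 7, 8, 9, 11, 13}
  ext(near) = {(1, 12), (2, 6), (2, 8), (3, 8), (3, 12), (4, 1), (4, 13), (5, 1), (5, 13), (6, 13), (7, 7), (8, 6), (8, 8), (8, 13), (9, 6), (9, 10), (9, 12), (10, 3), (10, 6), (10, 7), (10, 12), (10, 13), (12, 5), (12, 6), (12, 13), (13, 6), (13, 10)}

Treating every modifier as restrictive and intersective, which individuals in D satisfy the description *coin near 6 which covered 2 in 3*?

{9}

⟦near 6⟧ = {x : ⟨x, 6⟩ ∈ ⟦near⟧} = {2, 8, 9, 10, 12, 13}
⟦which covered 2⟧ = {x : ⟨x, 2⟩ ∈ ⟦covered⟧} = {1, 2, 3, 6, 9, 11, 13}
⟦in 3⟧ = {x : ⟨x, 3⟩ ∈ ⟦in⟧} = {1, 3, 4, 5, 6, 7, 8, 9, 11, 12}
⟦coin⟧ = {1, 3, 6, 7, 8, 9, 11, 13}
… ∩ ⟦near 6⟧ = {1, 3, 6, 7, 8, 9, 11, 13} ∩ {2, 8, 9, 10, 12, 13} = {8, 9, 13}
… ∩ ⟦which covered 2⟧ = {8, 9, 13} ∩ {1, 2, 3, 6, 9, 11, 13} = {9, 13}
… ∩ ⟦in 3⟧ = {9, 13} ∩ {1, 3, 4, 5, 6, 7, 8, 9, 11, 12} = {9}
So ⟦coin near 6 which covered 2 in 3⟧ = {9}.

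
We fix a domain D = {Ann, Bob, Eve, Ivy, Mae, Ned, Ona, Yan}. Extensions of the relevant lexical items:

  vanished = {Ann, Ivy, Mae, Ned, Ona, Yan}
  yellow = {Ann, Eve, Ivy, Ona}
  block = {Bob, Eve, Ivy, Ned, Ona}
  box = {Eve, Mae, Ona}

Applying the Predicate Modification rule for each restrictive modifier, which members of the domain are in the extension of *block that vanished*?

{Ivy, Ned, Ona}

⟦that vanished⟧ = ⟦vanished⟧ = {Ann, Ivy, Mae, Ned, Ona, Yan}
⟦block⟧ = {Bob, Eve, Ivy, Ned, Ona}
… ∩ ⟦that vanished⟧ = {Bob, Eve, Ivy, Ned, Ona} ∩ {Ann, Ivy, Mae, Ned, Ona, Yan} = {Ivy, Ned, Ona}
So ⟦block that vanished⟧ = {Ivy, Ned, Ona}.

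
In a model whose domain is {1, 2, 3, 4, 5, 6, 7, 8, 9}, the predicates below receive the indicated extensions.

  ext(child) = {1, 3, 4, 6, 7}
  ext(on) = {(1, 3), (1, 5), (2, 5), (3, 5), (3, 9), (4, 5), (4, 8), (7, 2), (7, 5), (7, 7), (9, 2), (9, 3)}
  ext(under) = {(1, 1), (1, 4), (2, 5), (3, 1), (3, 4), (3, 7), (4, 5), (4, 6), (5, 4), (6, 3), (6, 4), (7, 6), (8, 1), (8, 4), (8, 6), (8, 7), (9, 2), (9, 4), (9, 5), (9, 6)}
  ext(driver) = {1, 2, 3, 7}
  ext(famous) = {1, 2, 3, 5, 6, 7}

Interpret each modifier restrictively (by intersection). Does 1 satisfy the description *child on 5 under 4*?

yes

⟦on 5⟧ = {x : ⟨x, 5⟩ ∈ ⟦on⟧} = {1, 2, 3, 4, 7}
⟦under 4⟧ = {x : ⟨x, 4⟩ ∈ ⟦under⟧} = {1, 3, 5, 6, 8, 9}
⟦child⟧ = {1, 3, 4, 6, 7}
… ∩ ⟦on 5⟧ = {1, 3, 4, 6, 7} ∩ {1, 2, 3, 4, 7} = {1, 3, 4, 7}
… ∩ ⟦under 4⟧ = {1, 3, 4, 7} ∩ {1, 3, 5, 6, 8, 9} = {1, 3}
⟦child on 5 under 4⟧ = {1, 3}; 1 ∈ this set.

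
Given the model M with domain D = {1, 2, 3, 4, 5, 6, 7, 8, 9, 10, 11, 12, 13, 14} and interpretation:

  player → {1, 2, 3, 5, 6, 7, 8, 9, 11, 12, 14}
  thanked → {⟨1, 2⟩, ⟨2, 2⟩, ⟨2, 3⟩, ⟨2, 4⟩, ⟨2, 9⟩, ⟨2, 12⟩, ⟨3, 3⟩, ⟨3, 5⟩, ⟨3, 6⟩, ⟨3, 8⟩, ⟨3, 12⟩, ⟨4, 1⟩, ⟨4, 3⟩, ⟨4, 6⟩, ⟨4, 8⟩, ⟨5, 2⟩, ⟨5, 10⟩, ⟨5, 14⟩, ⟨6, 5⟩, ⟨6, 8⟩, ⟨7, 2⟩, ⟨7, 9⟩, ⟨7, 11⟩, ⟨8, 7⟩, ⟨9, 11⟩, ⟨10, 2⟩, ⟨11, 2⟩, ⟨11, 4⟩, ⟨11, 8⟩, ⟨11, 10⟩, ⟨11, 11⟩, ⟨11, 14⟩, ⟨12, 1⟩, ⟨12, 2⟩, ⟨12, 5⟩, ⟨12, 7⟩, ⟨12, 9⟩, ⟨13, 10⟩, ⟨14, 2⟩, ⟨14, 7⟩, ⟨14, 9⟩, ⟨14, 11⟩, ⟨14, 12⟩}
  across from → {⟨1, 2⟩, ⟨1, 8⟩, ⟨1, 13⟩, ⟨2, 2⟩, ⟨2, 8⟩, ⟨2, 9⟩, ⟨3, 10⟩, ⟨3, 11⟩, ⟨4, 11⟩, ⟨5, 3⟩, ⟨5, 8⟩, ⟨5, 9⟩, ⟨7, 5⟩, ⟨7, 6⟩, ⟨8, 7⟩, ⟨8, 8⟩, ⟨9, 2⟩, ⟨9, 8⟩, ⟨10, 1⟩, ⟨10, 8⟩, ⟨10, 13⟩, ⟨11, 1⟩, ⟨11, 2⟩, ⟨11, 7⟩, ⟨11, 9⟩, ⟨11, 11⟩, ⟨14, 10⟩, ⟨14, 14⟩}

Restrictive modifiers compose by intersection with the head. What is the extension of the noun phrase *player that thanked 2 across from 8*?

⟦that thanked 2⟧ = {x : ⟨x, 2⟩ ∈ ⟦thanked⟧} = {1, 2, 5, 7, 10, 11, 12, 14}
⟦across from 8⟧ = {x : ⟨x, 8⟩ ∈ ⟦across from⟧} = {1, 2, 5, 8, 9, 10}
⟦player⟧ = {1, 2, 3, 5, 6, 7, 8, 9, 11, 12, 14}
… ∩ ⟦that thanked 2⟧ = {1, 2, 3, 5, 6, 7, 8, 9, 11, 12, 14} ∩ {1, 2, 5, 7, 10, 11, 12, 14} = {1, 2, 5, 7, 11, 12, 14}
… ∩ ⟦across from 8⟧ = {1, 2, 5, 7, 11, 12, 14} ∩ {1, 2, 5, 8, 9, 10} = {1, 2, 5}
So ⟦player that thanked 2 across from 8⟧ = {1, 2, 5}.

{1, 2, 5}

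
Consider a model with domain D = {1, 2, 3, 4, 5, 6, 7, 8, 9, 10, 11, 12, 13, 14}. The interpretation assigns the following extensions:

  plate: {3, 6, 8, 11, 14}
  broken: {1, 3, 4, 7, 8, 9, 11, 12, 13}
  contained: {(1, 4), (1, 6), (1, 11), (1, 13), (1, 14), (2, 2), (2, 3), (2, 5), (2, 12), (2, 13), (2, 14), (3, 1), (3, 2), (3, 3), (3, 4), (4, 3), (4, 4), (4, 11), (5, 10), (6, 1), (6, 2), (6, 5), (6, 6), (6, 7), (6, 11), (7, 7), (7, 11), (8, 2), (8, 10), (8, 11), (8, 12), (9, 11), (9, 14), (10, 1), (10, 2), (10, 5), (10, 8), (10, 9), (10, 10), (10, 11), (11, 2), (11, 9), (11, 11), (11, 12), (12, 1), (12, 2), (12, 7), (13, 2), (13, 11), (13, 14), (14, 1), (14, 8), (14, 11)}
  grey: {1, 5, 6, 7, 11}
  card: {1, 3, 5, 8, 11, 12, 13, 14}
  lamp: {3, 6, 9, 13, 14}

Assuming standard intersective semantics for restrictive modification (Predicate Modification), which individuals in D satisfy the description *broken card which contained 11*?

{1, 8, 11, 13}

⟦which contained 11⟧ = {x : ⟨x, 11⟩ ∈ ⟦contained⟧} = {1, 4, 6, 7, 8, 9, 10, 11, 13, 14}
⟦card⟧ = {1, 3, 5, 8, 11, 12, 13, 14}
… ∩ ⟦which contained 11⟧ = {1, 3, 5, 8, 11, 12, 13, 14} ∩ {1, 4, 6, 7, 8, 9, 10, 11, 13, 14} = {1, 8, 11, 13, 14}
… ∩ ⟦broken⟧ = {1, 8, 11, 13, 14} ∩ {1, 3, 4, 7, 8, 9, 11, 12, 13} = {1, 8, 11, 13}
So ⟦broken card which contained 11⟧ = {1, 8, 11, 13}.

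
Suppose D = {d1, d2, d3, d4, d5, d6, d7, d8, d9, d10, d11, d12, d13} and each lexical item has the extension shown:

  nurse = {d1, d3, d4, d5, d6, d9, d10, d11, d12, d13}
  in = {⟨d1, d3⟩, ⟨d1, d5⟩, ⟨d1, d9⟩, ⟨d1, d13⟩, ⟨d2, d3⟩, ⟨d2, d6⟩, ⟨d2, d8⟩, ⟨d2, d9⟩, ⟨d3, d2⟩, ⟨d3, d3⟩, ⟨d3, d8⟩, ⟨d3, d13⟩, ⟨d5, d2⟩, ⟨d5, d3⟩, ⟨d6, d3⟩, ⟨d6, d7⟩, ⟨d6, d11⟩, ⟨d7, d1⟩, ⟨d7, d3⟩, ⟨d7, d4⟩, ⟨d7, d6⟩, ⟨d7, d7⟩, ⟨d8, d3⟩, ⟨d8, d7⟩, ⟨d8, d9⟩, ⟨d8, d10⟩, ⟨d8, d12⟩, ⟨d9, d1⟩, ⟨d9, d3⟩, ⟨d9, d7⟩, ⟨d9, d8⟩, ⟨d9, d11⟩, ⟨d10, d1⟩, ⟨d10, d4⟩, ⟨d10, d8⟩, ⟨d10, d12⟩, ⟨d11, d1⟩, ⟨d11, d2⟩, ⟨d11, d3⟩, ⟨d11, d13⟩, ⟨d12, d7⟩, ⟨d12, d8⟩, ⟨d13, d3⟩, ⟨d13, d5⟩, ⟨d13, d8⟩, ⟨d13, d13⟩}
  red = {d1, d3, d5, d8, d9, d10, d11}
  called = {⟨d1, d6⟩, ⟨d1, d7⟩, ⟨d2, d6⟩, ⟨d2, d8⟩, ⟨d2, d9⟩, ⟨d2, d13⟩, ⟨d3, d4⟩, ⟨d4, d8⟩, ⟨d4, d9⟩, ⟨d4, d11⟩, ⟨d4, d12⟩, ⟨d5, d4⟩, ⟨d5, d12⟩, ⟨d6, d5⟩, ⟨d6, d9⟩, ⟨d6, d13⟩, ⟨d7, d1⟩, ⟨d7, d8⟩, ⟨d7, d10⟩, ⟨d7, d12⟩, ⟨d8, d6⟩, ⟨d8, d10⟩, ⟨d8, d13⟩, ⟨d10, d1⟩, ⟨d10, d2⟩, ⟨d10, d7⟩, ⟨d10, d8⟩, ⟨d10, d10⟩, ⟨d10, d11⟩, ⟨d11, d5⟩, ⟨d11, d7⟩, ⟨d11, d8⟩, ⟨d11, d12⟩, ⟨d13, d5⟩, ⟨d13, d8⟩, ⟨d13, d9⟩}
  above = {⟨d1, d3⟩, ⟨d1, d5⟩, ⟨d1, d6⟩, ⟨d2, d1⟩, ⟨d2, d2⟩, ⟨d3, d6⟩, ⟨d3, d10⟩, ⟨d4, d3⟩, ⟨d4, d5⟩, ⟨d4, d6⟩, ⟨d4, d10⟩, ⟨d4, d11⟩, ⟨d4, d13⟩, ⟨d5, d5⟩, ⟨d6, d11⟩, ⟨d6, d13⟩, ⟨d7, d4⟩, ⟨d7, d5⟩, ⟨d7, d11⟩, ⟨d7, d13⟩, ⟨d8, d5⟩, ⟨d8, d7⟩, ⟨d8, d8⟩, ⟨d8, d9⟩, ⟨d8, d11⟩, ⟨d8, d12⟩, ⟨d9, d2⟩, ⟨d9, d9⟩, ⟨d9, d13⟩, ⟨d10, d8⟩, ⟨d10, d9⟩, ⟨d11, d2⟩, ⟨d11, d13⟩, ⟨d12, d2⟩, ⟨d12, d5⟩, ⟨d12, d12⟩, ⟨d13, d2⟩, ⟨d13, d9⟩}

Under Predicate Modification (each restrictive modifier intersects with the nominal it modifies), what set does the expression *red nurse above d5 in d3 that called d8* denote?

⟦above d5⟧ = {x : ⟨x, d5⟩ ∈ ⟦above⟧} = {d1, d4, d5, d7, d8, d12}
⟦in d3⟧ = {x : ⟨x, d3⟩ ∈ ⟦in⟧} = {d1, d2, d3, d5, d6, d7, d8, d9, d11, d13}
⟦that called d8⟧ = {x : ⟨x, d8⟩ ∈ ⟦called⟧} = {d2, d4, d7, d10, d11, d13}
⟦nurse⟧ = {d1, d3, d4, d5, d6, d9, d10, d11, d12, d13}
… ∩ ⟦above d5⟧ = {d1, d3, d4, d5, d6, d9, d10, d11, d12, d13} ∩ {d1, d4, d5, d7, d8, d12} = {d1, d4, d5, d12}
… ∩ ⟦in d3⟧ = {d1, d4, d5, d12} ∩ {d1, d2, d3, d5, d6, d7, d8, d9, d11, d13} = {d1, d5}
… ∩ ⟦that called d8⟧ = {d1, d5} ∩ {d2, d4, d7, d10, d11, d13} = ∅
… ∩ ⟦red⟧ = ∅ ∩ {d1, d3, d5, d8, d9, d10, d11} = ∅
So ⟦red nurse above d5 in d3 that called d8⟧ = {}.

{}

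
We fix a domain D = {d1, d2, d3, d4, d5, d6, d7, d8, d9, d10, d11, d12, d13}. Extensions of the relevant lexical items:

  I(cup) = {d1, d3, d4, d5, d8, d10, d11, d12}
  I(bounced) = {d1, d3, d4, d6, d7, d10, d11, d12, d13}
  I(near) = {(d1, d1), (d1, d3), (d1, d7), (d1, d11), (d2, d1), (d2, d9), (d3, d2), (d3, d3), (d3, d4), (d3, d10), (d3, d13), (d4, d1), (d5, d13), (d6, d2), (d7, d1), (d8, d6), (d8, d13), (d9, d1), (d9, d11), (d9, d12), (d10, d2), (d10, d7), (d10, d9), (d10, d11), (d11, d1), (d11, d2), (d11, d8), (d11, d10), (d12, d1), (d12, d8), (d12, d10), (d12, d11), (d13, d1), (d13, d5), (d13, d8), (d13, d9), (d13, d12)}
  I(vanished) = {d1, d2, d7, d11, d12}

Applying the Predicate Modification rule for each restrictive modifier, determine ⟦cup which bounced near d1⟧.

⟦which bounced⟧ = ⟦bounced⟧ = {d1, d3, d4, d6, d7, d10, d11, d12, d13}
⟦near d1⟧ = {x : ⟨x, d1⟩ ∈ ⟦near⟧} = {d1, d2, d4, d7, d9, d11, d12, d13}
⟦cup⟧ = {d1, d3, d4, d5, d8, d10, d11, d12}
… ∩ ⟦which bounced⟧ = {d1, d3, d4, d5, d8, d10, d11, d12} ∩ {d1, d3, d4, d6, d7, d10, d11, d12, d13} = {d1, d3, d4, d10, d11, d12}
… ∩ ⟦near d1⟧ = {d1, d3, d4, d10, d11, d12} ∩ {d1, d2, d4, d7, d9, d11, d12, d13} = {d1, d4, d11, d12}
So ⟦cup which bounced near d1⟧ = {d1, d4, d11, d12}.

{d1, d4, d11, d12}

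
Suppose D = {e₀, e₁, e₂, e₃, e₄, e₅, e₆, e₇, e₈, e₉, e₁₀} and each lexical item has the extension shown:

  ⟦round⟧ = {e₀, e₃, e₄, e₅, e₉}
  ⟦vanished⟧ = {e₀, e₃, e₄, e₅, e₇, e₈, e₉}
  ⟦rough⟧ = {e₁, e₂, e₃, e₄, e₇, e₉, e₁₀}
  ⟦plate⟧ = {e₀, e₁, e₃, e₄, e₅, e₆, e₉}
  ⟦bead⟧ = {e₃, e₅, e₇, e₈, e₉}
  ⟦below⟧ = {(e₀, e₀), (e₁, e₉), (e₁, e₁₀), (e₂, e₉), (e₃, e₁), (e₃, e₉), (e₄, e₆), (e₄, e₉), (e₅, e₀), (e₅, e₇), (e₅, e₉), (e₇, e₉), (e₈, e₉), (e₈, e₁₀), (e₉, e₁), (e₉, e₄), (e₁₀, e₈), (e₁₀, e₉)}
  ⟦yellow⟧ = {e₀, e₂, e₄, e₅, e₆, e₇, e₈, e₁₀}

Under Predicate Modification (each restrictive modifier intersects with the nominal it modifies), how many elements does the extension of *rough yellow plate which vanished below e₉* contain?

⟦which vanished⟧ = ⟦vanished⟧ = {e₀, e₃, e₄, e₅, e₇, e₈, e₉}
⟦below e₉⟧ = {x : ⟨x, e₉⟩ ∈ ⟦below⟧} = {e₁, e₂, e₃, e₄, e₅, e₇, e₈, e₁₀}
⟦plate⟧ = {e₀, e₁, e₃, e₄, e₅, e₆, e₉}
… ∩ ⟦which vanished⟧ = {e₀, e₁, e₃, e₄, e₅, e₆, e₉} ∩ {e₀, e₃, e₄, e₅, e₇, e₈, e₉} = {e₀, e₃, e₄, e₅, e₉}
… ∩ ⟦below e₉⟧ = {e₀, e₃, e₄, e₅, e₉} ∩ {e₁, e₂, e₃, e₄, e₅, e₇, e₈, e₁₀} = {e₃, e₄, e₅}
… ∩ ⟦rough⟧ = {e₃, e₄, e₅} ∩ {e₁, e₂, e₃, e₄, e₇, e₉, e₁₀} = {e₃, e₄}
… ∩ ⟦yellow⟧ = {e₃, e₄} ∩ {e₀, e₂, e₄, e₅, e₆, e₇, e₈, e₁₀} = {e₄}
⟦rough yellow plate which vanished below e₉⟧ = {e₄}, so the cardinality is 1.

1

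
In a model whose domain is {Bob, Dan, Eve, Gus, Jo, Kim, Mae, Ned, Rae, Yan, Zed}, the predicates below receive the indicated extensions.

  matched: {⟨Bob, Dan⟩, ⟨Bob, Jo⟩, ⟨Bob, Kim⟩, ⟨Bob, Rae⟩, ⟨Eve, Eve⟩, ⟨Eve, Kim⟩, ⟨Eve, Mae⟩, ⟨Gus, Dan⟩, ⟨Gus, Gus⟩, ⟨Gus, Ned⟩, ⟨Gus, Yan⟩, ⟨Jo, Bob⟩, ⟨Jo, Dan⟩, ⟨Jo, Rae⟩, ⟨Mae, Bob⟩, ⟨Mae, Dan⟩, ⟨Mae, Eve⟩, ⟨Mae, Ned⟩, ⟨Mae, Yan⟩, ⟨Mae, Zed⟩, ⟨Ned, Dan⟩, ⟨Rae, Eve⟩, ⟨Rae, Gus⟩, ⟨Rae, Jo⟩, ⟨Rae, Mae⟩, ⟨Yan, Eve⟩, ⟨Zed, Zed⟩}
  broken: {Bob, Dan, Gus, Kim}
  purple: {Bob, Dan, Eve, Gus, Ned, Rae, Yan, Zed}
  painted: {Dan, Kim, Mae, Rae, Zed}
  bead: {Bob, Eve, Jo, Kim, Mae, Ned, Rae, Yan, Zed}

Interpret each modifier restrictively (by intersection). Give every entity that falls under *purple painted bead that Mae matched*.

{Zed}

⟦that Mae matched⟧ = {x : ⟨Mae, x⟩ ∈ ⟦matched⟧} = {Bob, Dan, Eve, Ned, Yan, Zed}
⟦bead⟧ = {Bob, Eve, Jo, Kim, Mae, Ned, Rae, Yan, Zed}
… ∩ ⟦that Mae matched⟧ = {Bob, Eve, Jo, Kim, Mae, Ned, Rae, Yan, Zed} ∩ {Bob, Dan, Eve, Ned, Yan, Zed} = {Bob, Eve, Ned, Yan, Zed}
… ∩ ⟦purple⟧ = {Bob, Eve, Ned, Yan, Zed} ∩ {Bob, Dan, Eve, Gus, Ned, Rae, Yan, Zed} = {Bob, Eve, Ned, Yan, Zed}
… ∩ ⟦painted⟧ = {Bob, Eve, Ned, Yan, Zed} ∩ {Dan, Kim, Mae, Rae, Zed} = {Zed}
So ⟦purple painted bead that Mae matched⟧ = {Zed}.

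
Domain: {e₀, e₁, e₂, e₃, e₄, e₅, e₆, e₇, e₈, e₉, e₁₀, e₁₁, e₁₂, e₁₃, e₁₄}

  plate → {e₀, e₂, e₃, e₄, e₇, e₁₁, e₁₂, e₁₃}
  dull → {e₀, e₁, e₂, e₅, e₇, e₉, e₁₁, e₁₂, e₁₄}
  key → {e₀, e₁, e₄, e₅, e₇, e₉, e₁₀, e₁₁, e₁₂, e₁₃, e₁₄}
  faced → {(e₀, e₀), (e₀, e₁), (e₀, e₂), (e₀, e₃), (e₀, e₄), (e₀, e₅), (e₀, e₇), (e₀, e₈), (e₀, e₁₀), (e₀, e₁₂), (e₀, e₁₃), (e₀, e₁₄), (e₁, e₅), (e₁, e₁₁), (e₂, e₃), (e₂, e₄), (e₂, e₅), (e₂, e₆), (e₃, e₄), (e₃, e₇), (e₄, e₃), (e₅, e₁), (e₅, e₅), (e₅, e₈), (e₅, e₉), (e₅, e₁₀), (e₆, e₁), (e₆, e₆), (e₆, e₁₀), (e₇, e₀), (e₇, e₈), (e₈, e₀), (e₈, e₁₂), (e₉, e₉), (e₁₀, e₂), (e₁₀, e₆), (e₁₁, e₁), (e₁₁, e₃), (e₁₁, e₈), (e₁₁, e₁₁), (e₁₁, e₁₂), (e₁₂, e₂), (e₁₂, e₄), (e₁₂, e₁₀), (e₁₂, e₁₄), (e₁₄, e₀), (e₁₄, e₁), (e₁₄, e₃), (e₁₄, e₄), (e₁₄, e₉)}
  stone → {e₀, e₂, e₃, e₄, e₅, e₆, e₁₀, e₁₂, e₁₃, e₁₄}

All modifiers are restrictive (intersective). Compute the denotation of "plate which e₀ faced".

⟦which e₀ faced⟧ = {x : ⟨e₀, x⟩ ∈ ⟦faced⟧} = {e₀, e₁, e₂, e₃, e₄, e₅, e₇, e₈, e₁₀, e₁₂, e₁₃, e₁₄}
⟦plate⟧ = {e₀, e₂, e₃, e₄, e₇, e₁₁, e₁₂, e₁₃}
… ∩ ⟦which e₀ faced⟧ = {e₀, e₂, e₃, e₄, e₇, e₁₁, e₁₂, e₁₃} ∩ {e₀, e₁, e₂, e₃, e₄, e₅, e₇, e₈, e₁₀, e₁₂, e₁₃, e₁₄} = {e₀, e₂, e₃, e₄, e₇, e₁₂, e₁₃}
So ⟦plate which e₀ faced⟧ = {e₀, e₂, e₃, e₄, e₇, e₁₂, e₁₃}.

{e₀, e₂, e₃, e₄, e₇, e₁₂, e₁₃}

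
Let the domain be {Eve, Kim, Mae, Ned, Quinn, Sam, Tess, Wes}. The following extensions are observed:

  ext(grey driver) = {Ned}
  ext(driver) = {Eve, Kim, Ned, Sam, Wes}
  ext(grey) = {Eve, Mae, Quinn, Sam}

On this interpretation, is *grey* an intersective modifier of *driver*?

⟦grey⟧ ∩ ⟦driver⟧ = {Eve, Mae, Quinn, Sam} ∩ {Eve, Kim, Ned, Sam, Wes} = {Eve, Sam}
Observed ⟦grey driver⟧ = {Ned}.
These differ, so the modifier is not intersective in this model.

no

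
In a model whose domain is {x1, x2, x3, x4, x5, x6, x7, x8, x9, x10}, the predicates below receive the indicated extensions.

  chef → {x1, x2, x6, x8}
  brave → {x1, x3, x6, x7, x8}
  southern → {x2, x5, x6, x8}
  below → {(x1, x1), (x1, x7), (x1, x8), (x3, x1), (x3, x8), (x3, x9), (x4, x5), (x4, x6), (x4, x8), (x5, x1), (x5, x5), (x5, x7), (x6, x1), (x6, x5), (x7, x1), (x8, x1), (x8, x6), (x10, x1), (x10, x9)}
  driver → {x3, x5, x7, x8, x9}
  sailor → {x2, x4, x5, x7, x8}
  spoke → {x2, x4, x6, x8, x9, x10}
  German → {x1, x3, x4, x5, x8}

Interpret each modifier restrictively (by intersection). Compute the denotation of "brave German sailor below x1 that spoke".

⟦below x1⟧ = {x : ⟨x, x1⟩ ∈ ⟦below⟧} = {x1, x3, x5, x6, x7, x8, x10}
⟦that spoke⟧ = ⟦spoke⟧ = {x2, x4, x6, x8, x9, x10}
⟦sailor⟧ = {x2, x4, x5, x7, x8}
… ∩ ⟦below x1⟧ = {x2, x4, x5, x7, x8} ∩ {x1, x3, x5, x6, x7, x8, x10} = {x5, x7, x8}
… ∩ ⟦that spoke⟧ = {x5, x7, x8} ∩ {x2, x4, x6, x8, x9, x10} = {x8}
… ∩ ⟦brave⟧ = {x8} ∩ {x1, x3, x6, x7, x8} = {x8}
… ∩ ⟦German⟧ = {x8} ∩ {x1, x3, x4, x5, x8} = {x8}
So ⟦brave German sailor below x1 that spoke⟧ = {x8}.

{x8}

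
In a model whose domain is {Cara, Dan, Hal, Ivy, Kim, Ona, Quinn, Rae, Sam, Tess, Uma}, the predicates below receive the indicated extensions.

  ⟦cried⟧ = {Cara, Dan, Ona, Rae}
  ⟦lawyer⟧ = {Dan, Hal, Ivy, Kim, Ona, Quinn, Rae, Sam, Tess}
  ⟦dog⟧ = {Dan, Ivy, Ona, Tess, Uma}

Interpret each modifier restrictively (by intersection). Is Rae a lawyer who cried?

⟦who cried⟧ = ⟦cried⟧ = {Cara, Dan, Ona, Rae}
⟦lawyer⟧ = {Dan, Hal, Ivy, Kim, Ona, Quinn, Rae, Sam, Tess}
… ∩ ⟦who cried⟧ = {Dan, Hal, Ivy, Kim, Ona, Quinn, Rae, Sam, Tess} ∩ {Cara, Dan, Ona, Rae} = {Dan, Ona, Rae}
⟦lawyer who cried⟧ = {Dan, Ona, Rae}; Rae ∈ this set.

yes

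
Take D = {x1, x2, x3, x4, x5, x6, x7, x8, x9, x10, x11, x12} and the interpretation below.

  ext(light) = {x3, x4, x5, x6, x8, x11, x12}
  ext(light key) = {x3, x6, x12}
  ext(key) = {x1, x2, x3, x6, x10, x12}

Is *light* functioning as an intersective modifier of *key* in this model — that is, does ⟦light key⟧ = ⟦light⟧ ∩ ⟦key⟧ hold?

⟦light⟧ ∩ ⟦key⟧ = {x3, x4, x5, x6, x8, x11, x12} ∩ {x1, x2, x3, x6, x10, x12} = {x3, x6, x12}
Observed ⟦light key⟧ = {x3, x6, x12}.
These coincide, so the modifier is intersective here.

yes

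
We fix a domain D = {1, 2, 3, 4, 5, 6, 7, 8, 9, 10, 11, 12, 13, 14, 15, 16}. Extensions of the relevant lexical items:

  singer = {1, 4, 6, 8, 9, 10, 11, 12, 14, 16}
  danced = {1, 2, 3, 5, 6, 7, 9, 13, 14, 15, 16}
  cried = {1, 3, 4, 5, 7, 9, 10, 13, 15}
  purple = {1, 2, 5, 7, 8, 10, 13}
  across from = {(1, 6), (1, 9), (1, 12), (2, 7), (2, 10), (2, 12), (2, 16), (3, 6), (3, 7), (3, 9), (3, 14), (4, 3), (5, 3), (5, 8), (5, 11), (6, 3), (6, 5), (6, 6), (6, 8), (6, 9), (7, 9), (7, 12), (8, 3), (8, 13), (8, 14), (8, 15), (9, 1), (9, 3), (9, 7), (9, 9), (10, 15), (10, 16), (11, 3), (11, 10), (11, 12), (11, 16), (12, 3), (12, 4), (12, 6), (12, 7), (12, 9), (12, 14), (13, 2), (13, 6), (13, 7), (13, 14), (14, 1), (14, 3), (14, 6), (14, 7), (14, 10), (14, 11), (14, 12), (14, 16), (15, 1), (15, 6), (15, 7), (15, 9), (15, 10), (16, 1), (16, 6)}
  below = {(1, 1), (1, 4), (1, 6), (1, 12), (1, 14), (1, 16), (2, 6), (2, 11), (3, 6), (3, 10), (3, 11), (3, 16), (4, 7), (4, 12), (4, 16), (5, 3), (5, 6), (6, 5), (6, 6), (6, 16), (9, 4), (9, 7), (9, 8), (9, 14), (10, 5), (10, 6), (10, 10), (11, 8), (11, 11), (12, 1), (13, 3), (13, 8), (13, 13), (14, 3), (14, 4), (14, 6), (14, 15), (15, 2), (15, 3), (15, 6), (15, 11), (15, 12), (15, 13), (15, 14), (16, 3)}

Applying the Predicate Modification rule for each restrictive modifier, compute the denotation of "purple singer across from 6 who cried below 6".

⟦across from 6⟧ = {x : ⟨x, 6⟩ ∈ ⟦across from⟧} = {1, 3, 6, 12, 13, 14, 15, 16}
⟦who cried⟧ = ⟦cried⟧ = {1, 3, 4, 5, 7, 9, 10, 13, 15}
⟦below 6⟧ = {x : ⟨x, 6⟩ ∈ ⟦below⟧} = {1, 2, 3, 5, 6, 10, 14, 15}
⟦singer⟧ = {1, 4, 6, 8, 9, 10, 11, 12, 14, 16}
… ∩ ⟦across from 6⟧ = {1, 4, 6, 8, 9, 10, 11, 12, 14, 16} ∩ {1, 3, 6, 12, 13, 14, 15, 16} = {1, 6, 12, 14, 16}
… ∩ ⟦who cried⟧ = {1, 6, 12, 14, 16} ∩ {1, 3, 4, 5, 7, 9, 10, 13, 15} = {1}
… ∩ ⟦below 6⟧ = {1} ∩ {1, 2, 3, 5, 6, 10, 14, 15} = {1}
… ∩ ⟦purple⟧ = {1} ∩ {1, 2, 5, 7, 8, 10, 13} = {1}
So ⟦purple singer across from 6 who cried below 6⟧ = {1}.

{1}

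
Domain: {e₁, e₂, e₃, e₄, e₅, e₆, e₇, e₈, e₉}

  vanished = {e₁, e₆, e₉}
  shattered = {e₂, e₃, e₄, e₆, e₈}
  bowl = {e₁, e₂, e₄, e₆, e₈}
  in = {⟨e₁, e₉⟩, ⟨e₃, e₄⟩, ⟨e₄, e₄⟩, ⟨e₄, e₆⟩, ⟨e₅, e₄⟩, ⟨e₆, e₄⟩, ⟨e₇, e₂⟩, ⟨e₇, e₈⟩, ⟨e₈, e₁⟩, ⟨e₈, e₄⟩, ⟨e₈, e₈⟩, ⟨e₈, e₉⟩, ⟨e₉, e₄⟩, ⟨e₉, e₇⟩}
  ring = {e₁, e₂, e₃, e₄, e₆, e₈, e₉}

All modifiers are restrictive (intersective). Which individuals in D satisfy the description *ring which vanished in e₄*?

{e₆, e₉}

⟦which vanished⟧ = ⟦vanished⟧ = {e₁, e₆, e₉}
⟦in e₄⟧ = {x : ⟨x, e₄⟩ ∈ ⟦in⟧} = {e₃, e₄, e₅, e₆, e₈, e₉}
⟦ring⟧ = {e₁, e₂, e₃, e₄, e₆, e₈, e₉}
… ∩ ⟦which vanished⟧ = {e₁, e₂, e₃, e₄, e₆, e₈, e₉} ∩ {e₁, e₆, e₉} = {e₁, e₆, e₉}
… ∩ ⟦in e₄⟧ = {e₁, e₆, e₉} ∩ {e₃, e₄, e₅, e₆, e₈, e₉} = {e₆, e₉}
So ⟦ring which vanished in e₄⟧ = {e₆, e₉}.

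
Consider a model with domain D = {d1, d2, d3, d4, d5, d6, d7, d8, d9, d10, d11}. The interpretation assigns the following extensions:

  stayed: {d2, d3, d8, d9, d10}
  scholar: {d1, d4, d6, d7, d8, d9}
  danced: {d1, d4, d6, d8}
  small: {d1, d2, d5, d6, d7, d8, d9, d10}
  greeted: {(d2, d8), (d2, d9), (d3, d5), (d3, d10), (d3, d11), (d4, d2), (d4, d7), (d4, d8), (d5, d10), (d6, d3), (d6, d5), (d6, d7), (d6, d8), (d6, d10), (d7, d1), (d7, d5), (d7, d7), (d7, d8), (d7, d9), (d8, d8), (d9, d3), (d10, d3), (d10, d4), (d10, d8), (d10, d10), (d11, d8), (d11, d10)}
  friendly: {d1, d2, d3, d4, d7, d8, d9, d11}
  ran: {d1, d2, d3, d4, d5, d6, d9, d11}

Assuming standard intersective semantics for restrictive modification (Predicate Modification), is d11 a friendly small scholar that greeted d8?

⟦that greeted d8⟧ = {x : ⟨x, d8⟩ ∈ ⟦greeted⟧} = {d2, d4, d6, d7, d8, d10, d11}
⟦scholar⟧ = {d1, d4, d6, d7, d8, d9}
… ∩ ⟦that greeted d8⟧ = {d1, d4, d6, d7, d8, d9} ∩ {d2, d4, d6, d7, d8, d10, d11} = {d4, d6, d7, d8}
… ∩ ⟦friendly⟧ = {d4, d6, d7, d8} ∩ {d1, d2, d3, d4, d7, d8, d9, d11} = {d4, d7, d8}
… ∩ ⟦small⟧ = {d4, d7, d8} ∩ {d1, d2, d5, d6, d7, d8, d9, d10} = {d7, d8}
⟦friendly small scholar that greeted d8⟧ = {d7, d8}; d11 ∉ this set.

no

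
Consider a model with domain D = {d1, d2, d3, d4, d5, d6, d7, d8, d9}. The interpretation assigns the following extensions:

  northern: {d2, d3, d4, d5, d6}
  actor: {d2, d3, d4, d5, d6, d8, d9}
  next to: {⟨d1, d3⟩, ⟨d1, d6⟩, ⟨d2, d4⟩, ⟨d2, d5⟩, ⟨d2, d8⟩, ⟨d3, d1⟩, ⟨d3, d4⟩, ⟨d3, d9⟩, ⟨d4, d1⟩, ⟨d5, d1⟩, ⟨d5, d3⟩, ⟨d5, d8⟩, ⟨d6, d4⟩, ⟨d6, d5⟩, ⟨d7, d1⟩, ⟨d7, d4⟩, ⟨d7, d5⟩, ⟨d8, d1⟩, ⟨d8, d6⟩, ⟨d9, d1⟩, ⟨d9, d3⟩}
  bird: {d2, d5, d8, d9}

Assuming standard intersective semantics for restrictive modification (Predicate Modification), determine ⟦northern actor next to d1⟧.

{d3, d4, d5}

⟦next to d1⟧ = {x : ⟨x, d1⟩ ∈ ⟦next to⟧} = {d3, d4, d5, d7, d8, d9}
⟦actor⟧ = {d2, d3, d4, d5, d6, d8, d9}
… ∩ ⟦next to d1⟧ = {d2, d3, d4, d5, d6, d8, d9} ∩ {d3, d4, d5, d7, d8, d9} = {d3, d4, d5, d8, d9}
… ∩ ⟦northern⟧ = {d3, d4, d5, d8, d9} ∩ {d2, d3, d4, d5, d6} = {d3, d4, d5}
So ⟦northern actor next to d1⟧ = {d3, d4, d5}.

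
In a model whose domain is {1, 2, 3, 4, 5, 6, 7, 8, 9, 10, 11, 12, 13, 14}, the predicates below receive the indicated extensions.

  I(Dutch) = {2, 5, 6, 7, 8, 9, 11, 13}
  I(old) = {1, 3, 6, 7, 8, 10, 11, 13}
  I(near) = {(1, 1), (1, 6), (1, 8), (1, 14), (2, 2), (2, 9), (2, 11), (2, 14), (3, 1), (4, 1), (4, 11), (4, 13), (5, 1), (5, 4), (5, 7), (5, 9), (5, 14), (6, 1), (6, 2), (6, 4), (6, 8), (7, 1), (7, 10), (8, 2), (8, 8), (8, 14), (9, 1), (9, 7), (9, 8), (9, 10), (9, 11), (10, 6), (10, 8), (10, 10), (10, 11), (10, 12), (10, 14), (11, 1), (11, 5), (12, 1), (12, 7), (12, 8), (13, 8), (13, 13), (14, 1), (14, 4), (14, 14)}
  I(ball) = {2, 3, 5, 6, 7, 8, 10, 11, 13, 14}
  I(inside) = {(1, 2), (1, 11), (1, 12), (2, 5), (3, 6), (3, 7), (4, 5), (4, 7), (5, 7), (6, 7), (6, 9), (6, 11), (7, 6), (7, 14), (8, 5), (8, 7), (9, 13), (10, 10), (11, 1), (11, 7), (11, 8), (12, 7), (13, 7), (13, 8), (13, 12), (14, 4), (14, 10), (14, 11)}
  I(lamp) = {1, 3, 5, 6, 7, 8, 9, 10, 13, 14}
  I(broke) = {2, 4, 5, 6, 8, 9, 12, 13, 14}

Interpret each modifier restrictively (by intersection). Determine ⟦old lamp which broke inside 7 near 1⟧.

⟦which broke⟧ = ⟦broke⟧ = {2, 4, 5, 6, 8, 9, 12, 13, 14}
⟦inside 7⟧ = {x : ⟨x, 7⟩ ∈ ⟦inside⟧} = {3, 4, 5, 6, 8, 11, 12, 13}
⟦near 1⟧ = {x : ⟨x, 1⟩ ∈ ⟦near⟧} = {1, 3, 4, 5, 6, 7, 9, 11, 12, 14}
⟦lamp⟧ = {1, 3, 5, 6, 7, 8, 9, 10, 13, 14}
… ∩ ⟦which broke⟧ = {1, 3, 5, 6, 7, 8, 9, 10, 13, 14} ∩ {2, 4, 5, 6, 8, 9, 12, 13, 14} = {5, 6, 8, 9, 13, 14}
… ∩ ⟦inside 7⟧ = {5, 6, 8, 9, 13, 14} ∩ {3, 4, 5, 6, 8, 11, 12, 13} = {5, 6, 8, 13}
… ∩ ⟦near 1⟧ = {5, 6, 8, 13} ∩ {1, 3, 4, 5, 6, 7, 9, 11, 12, 14} = {5, 6}
… ∩ ⟦old⟧ = {5, 6} ∩ {1, 3, 6, 7, 8, 10, 11, 13} = {6}
So ⟦old lamp which broke inside 7 near 1⟧ = {6}.

{6}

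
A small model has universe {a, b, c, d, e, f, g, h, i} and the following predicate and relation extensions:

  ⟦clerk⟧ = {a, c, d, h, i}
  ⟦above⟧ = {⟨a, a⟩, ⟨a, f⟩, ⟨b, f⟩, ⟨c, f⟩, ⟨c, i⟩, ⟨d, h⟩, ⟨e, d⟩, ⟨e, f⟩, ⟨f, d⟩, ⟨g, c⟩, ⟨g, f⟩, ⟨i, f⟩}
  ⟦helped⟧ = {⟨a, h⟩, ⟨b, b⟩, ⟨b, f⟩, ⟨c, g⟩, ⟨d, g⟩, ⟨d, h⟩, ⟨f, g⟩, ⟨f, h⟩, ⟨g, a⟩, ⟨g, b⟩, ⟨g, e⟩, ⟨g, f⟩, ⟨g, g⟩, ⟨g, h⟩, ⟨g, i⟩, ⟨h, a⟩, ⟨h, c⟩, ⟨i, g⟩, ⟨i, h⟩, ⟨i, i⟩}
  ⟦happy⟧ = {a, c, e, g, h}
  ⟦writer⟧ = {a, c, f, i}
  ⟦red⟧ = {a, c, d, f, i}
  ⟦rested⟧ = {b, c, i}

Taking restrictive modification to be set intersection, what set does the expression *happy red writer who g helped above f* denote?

{a}

⟦who g helped⟧ = {x : ⟨g, x⟩ ∈ ⟦helped⟧} = {a, b, e, f, g, h, i}
⟦above f⟧ = {x : ⟨x, f⟩ ∈ ⟦above⟧} = {a, b, c, e, g, i}
⟦writer⟧ = {a, c, f, i}
… ∩ ⟦who g helped⟧ = {a, c, f, i} ∩ {a, b, e, f, g, h, i} = {a, f, i}
… ∩ ⟦above f⟧ = {a, f, i} ∩ {a, b, c, e, g, i} = {a, i}
… ∩ ⟦happy⟧ = {a, i} ∩ {a, c, e, g, h} = {a}
… ∩ ⟦red⟧ = {a} ∩ {a, c, d, f, i} = {a}
So ⟦happy red writer who g helped above f⟧ = {a}.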